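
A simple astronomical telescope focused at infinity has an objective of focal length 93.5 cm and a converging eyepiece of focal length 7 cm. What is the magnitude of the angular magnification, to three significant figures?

|M| = f_obj/|f_eye| = 93.5/7 = 13.357.

13.4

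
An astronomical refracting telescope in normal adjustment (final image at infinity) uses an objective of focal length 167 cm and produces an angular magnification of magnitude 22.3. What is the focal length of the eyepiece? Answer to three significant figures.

7.49 cm

|M| = f_obj/f_eye, so f_eye = f_obj/|M| = 167/22.3 = 7.489 cm.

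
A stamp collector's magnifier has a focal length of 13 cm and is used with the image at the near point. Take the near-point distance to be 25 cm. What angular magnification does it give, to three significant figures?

M = 1 + D/f = 1 + 25/13 = 2.923.

2.92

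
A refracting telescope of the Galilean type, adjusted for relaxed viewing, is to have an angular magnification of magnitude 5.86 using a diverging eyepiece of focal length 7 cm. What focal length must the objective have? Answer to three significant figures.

|M| = f_obj/|f_eye|, so f_obj = |M| x |f_eye| = 5.86 x 7 = 41.020 cm.

41.0 cm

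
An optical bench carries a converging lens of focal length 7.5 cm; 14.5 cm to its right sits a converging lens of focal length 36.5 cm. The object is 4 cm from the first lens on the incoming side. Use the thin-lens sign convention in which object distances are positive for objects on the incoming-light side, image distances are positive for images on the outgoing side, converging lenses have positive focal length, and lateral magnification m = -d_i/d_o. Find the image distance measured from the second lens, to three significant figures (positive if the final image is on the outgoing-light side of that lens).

First lens: d_i1 = 1/(1/7.5 - 1/4) = -8.571 cm.
The intermediate image is virtual, 8.571 cm to the left of lens 1, so d_o2 = L - d_i1 = 14.5 - (-8.571) = 23.071 cm.
Second lens: d_i2 = 1/(1/36.5 - 1/(23.071)) = -62.710 cm.

-62.7 cm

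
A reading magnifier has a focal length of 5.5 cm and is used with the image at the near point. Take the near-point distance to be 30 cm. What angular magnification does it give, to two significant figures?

M = 1 + D/f = 1 + 30/5.5 = 6.455.

6.5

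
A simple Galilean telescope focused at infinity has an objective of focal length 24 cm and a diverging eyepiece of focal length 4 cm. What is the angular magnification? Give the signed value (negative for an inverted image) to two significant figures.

6.0

M = -f_obj/f_eye = -24/(-4) = 6.000.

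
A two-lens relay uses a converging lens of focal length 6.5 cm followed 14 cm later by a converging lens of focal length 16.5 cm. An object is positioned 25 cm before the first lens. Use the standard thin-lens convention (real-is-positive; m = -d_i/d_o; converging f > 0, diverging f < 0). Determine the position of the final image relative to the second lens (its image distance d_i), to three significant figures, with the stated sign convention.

-7.63 cm

Applying the thin-lens equation to the first lens, 1/6.5 = 1/25 + 1/d_i1, which gives d_i1 = 8.784 cm.
That image sits 5.216 cm in front of the second lens, so d_o2 = 5.216 cm.
Applying the thin-lens equation again with f_2 = 16.5 cm and d_o2 = 5.216 cm gives d_i2 = -7.628 cm.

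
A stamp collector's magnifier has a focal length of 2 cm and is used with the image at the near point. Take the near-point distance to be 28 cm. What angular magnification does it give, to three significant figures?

M = 1 + D/f = 1 + 28/2 = 15.000.

15.0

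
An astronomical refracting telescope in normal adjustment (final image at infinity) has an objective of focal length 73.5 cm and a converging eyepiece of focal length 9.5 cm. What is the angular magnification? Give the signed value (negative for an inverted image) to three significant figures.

M = -f_obj/f_eye = -73.5/(9.5) = -7.737.

-7.74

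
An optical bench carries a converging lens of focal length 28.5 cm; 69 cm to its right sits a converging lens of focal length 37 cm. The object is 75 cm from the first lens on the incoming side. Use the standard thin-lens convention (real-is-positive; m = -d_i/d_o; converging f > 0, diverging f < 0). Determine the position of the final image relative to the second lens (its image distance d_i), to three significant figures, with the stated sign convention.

-61.0 cm

Applying the thin-lens equation to the first lens, 1/28.5 = 1/75 + 1/d_i1, which gives d_i1 = 45.968 cm.
The intermediate image is 45.968 cm to the right of lens 1, so d_o2 = L - d_i1 = 69 - 45.968 = 23.032 cm.
Applying the thin-lens equation again with f_2 = 37 cm and d_o2 = 23.032 cm gives d_i2 = -61.012 cm.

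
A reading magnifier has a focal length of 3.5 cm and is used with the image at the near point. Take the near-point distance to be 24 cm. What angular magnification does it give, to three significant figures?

M = 1 + D/f = 1 + 24/3.5 = 7.857.

7.86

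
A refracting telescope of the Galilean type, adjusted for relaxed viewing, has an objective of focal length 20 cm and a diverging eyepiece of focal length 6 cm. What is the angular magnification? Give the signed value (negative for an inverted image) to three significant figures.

M = -f_obj/f_eye = -20/(-6) = 3.333.

3.33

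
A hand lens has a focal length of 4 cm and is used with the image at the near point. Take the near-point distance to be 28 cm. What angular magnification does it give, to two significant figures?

M = 1 + D/f = 1 + 28/4 = 8.000.

8.0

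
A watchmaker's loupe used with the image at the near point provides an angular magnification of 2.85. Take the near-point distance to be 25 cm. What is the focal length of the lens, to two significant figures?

For the image at the near point, M = 1 + D/f.
f = D/(M - 1) = 25/(2.85 - 1) = 13.514 cm.

14 cm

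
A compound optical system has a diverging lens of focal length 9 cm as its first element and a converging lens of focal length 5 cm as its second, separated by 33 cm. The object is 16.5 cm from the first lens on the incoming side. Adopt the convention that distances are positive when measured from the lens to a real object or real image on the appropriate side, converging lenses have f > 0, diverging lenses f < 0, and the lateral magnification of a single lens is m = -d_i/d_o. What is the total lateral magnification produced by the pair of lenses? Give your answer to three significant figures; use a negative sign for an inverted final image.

-0.0522

Lens 1: 1/d_i1 = 1/f_1 - 1/d_o1 = 1/(-9) - 1/16.5 = -0.17172 cm^-1, so d_i1 = -5.824 cm.
m_1 = -(-5.824)/16.5 = 0.3529.
With d_i1 < 0 the first image is virtual and lies on the object side; the object distance for lens 2 is d_o2 = 33 - (-5.824) = 38.824 cm.
Lens 2: 1/d_i2 = 1/f_2 - 1/d_o2 = 1/5 - 1/(38.824) = 0.17424 cm^-1, so d_i2 = 5.739 cm.
m_2 = -(5.739)/(38.824) = -0.1478.
Total m = m_1 x m_2 = (0.3529)(-0.1478) = -0.0522.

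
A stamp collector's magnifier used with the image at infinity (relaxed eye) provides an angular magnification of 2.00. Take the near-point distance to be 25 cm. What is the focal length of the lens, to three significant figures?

For the image at infinity, M = D/f.
f = D/M = 25/2.0 = 12.500 cm.

12.5 cm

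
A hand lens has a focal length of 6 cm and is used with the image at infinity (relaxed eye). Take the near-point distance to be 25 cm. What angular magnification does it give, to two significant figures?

M = D/f = 25/6 = 4.167.

4.2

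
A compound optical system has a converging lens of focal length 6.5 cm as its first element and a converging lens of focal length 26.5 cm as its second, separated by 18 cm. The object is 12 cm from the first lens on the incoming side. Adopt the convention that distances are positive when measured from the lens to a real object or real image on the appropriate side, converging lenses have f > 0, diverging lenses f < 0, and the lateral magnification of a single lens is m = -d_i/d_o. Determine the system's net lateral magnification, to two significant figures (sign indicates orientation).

First lens: d_i1 = 1/(1/6.5 - 1/12) = 14.182 cm.
m_1 = -(14.182)/12 = -1.1818.
Object distance for lens 2: d_o2 = 18 - 14.182 = 3.818 cm.
Second lens: d_i2 = 1/(1/26.5 - 1/(3.818)) = -4.461 cm.
m_2 = -(-4.461)/(3.818) = 1.1683.
Overall magnification: m = m_1 m_2 = -1.3808.

-1.4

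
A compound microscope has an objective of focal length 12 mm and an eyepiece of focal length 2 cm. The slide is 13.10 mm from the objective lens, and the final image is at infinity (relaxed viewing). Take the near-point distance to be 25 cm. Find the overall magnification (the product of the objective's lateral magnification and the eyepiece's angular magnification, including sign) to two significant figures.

-140

Convert to cm: f_obj = 12 mm = 1.2 cm; d_o = 13.10 mm = 1.31 cm.
Objective: 1/d_i = 1/f_obj - 1/d_o = 1/1.2 - 1/1.31 = 0.06997 cm^-1, so d_i = 14.291 cm.
m_obj = -d_i/d_o = -14.291/1.31 = -10.909.
Eyepiece angular magnification (image at infinity): M_eye = D/f_e = 25/2 = 12.500.
Overall M = m_obj x M_eye = (-10.909)(12.500) = -136.36.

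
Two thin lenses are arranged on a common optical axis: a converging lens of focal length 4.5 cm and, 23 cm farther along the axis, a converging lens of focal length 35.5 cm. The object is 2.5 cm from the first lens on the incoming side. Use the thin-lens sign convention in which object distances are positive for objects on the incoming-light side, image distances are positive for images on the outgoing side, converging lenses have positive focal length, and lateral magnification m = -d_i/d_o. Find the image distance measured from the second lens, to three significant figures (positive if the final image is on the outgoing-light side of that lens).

-148 cm

Lens 1: 1/d_i1 = 1/f_1 - 1/d_o1 = 1/4.5 - 1/2.5 = -0.17778 cm^-1, so d_i1 = -5.625 cm.
The intermediate image is virtual, 5.625 cm to the left of lens 1, so d_o2 = L - d_i1 = 23 - (-5.625) = 28.625 cm.
Lens 2: 1/d_i2 = 1/f_2 - 1/d_o2 = 1/35.5 - 1/(28.625) = -0.00677 cm^-1, so d_i2 = -147.809 cm.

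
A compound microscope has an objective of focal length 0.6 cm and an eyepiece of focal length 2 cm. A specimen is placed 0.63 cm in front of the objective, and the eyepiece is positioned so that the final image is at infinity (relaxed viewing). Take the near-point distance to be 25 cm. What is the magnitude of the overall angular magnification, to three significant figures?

Objective: 1/d_i = 1/f_obj - 1/d_o = 1/0.6 - 1/0.63 = 0.07937 cm^-1, so d_i = 12.600 cm.
m_obj = -d_i/d_o = -12.600/0.63 = -20.000.
Eyepiece angular magnification (image at infinity): M_eye = D/f_e = 25/2 = 12.500.
Overall M = m_obj x M_eye = (-20.000)(12.500) = -250.00.
|M| = 250.00.

250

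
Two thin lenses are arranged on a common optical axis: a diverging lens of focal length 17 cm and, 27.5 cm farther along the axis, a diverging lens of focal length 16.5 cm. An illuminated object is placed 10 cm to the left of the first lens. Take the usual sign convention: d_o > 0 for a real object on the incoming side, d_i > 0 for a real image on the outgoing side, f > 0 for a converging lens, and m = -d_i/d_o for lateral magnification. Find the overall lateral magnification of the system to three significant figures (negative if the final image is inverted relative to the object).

0.207

Lens 1: 1/d_i1 = 1/f_1 - 1/d_o1 = 1/(-17) - 1/10 = -0.15882 cm^-1, so d_i1 = -6.296 cm.
m_1 = -(-6.296)/10 = 0.6296.
The intermediate image is virtual, 6.296 cm to the left of lens 1, so d_o2 = L - d_i1 = 27.5 - (-6.296) = 33.796 cm.
Lens 2: 1/d_i2 = 1/f_2 - 1/d_o2 = 1/(-16.5) - 1/(33.796) = -0.09020 cm^-1, so d_i2 = -11.087 cm.
m_2 = -(-11.087)/(33.796) = 0.3281.
Overall magnification: m = m_1 m_2 = 0.2066.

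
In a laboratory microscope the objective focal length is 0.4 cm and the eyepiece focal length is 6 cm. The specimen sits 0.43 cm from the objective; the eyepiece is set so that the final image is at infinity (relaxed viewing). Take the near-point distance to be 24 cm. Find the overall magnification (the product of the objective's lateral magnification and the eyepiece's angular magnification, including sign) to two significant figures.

-53

Objective: 1/d_i = 1/f_obj - 1/d_o = 1/0.4 - 1/0.43 = 0.17442 cm^-1, so d_i = 5.733 cm.
m_obj = -d_i/d_o = -5.733/0.43 = -13.333.
Eyepiece angular magnification (image at infinity): M_eye = D/f_e = 24/6 = 4.000.
Overall M = m_obj x M_eye = (-13.333)(4.000) = -53.33.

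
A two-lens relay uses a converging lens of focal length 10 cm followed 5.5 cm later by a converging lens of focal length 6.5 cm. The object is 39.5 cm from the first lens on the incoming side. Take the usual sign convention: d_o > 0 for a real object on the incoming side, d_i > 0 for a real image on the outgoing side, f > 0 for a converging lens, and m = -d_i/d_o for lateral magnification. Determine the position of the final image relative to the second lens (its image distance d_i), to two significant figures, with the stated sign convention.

Applying the thin-lens equation to the first lens, 1/10 = 1/39.5 + 1/d_i1, which gives d_i1 = 13.390 cm.
Since 13.390 cm > 5.5 cm, the first image lies past the second lens and serves as a virtual object: d_o2 = L - d_i1 = -7.890 cm.
Applying the thin-lens equation again with f_2 = 6.5 cm and d_o2 = -7.890 cm gives d_i2 = 3.564 cm.

3.6 cm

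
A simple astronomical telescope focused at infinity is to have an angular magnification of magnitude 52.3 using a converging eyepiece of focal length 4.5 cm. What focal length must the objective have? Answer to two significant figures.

240 cm

|M| = f_obj/|f_eye|, so f_obj = |M| x |f_eye| = 52.3 x 4.5 = 235.350 cm.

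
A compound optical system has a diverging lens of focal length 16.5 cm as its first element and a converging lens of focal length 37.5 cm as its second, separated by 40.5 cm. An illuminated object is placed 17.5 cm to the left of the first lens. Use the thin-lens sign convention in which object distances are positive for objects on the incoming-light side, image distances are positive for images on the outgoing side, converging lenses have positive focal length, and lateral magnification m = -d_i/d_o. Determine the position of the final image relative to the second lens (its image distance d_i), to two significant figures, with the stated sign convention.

160 cm

Lens 1: 1/d_i1 = 1/f_1 - 1/d_o1 = 1/(-16.5) - 1/17.5 = -0.11775 cm^-1, so d_i1 = -8.493 cm.
With d_i1 < 0 the first image is virtual and lies on the object side; the object distance for lens 2 is d_o2 = 40.5 - (-8.493) = 48.993 cm.
Lens 2: 1/d_i2 = 1/f_2 - 1/d_o2 = 1/37.5 - 1/(48.993) = 0.00626 cm^-1, so d_i2 = 159.861 cm.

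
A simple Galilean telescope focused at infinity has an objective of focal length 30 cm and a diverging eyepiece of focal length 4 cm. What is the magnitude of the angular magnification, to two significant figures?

|M| = f_obj/|f_eye| = 30/4 = 7.500.

7.5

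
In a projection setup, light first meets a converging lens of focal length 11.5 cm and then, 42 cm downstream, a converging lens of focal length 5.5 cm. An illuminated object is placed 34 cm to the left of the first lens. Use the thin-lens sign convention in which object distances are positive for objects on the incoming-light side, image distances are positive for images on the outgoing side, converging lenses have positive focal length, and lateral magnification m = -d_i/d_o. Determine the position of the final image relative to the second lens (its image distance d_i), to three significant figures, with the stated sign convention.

Lens 1: 1/d_i1 = 1/f_1 - 1/d_o1 = 1/11.5 - 1/34 = 0.05754 cm^-1, so d_i1 = 17.378 cm.
The intermediate image is 17.378 cm to the right of lens 1, so d_o2 = L - d_i1 = 42 - 17.378 = 24.622 cm.
Lens 2: 1/d_i2 = 1/f_2 - 1/d_o2 = 1/5.5 - 1/(24.622) = 0.14120 cm^-1, so d_i2 = 7.082 cm.

7.08 cm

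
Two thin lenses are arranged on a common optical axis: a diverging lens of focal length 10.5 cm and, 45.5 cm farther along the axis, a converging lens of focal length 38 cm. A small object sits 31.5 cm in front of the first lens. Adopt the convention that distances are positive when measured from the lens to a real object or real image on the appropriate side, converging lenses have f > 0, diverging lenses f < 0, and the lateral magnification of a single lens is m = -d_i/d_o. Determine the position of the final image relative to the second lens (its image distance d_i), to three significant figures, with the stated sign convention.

132 cm

Applying the thin-lens equation to the first lens, 1/(-10.5) = 1/31.5 + 1/d_i1, which gives d_i1 = -7.875 cm.
With d_i1 < 0 the first image is virtual and lies on the object side; the object distance for lens 2 is d_o2 = 45.5 - (-7.875) = 53.375 cm.
Applying the thin-lens equation again with f_2 = 38 cm and d_o2 = 53.375 cm gives d_i2 = 131.919 cm.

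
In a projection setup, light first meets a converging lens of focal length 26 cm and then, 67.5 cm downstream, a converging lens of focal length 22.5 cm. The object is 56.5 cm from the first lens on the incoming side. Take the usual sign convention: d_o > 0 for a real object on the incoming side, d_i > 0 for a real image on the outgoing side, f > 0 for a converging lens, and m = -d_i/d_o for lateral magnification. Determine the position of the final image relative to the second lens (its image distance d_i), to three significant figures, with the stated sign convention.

-138 cm

Applying the thin-lens equation to the first lens, 1/26 = 1/56.5 + 1/d_i1, which gives d_i1 = 48.164 cm.
That image sits 19.336 cm in front of the second lens, so d_o2 = 19.336 cm.
Applying the thin-lens equation again with f_2 = 22.5 cm and d_o2 = 19.336 cm gives d_i2 = -137.506 cm.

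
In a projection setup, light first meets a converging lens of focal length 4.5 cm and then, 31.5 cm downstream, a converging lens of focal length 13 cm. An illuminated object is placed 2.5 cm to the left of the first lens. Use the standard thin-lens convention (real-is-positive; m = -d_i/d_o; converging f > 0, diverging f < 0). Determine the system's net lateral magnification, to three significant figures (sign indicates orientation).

-1.21

Lens 1: 1/d_i1 = 1/f_1 - 1/d_o1 = 1/4.5 - 1/2.5 = -0.17778 cm^-1, so d_i1 = -5.625 cm.
m_1 = -(-5.625)/2.5 = 2.2500.
With d_i1 < 0 the first image is virtual and lies on the object side; the object distance for lens 2 is d_o2 = 31.5 - (-5.625) = 37.125 cm.
Lens 2: 1/d_i2 = 1/f_2 - 1/d_o2 = 1/13 - 1/(37.125) = 0.04999 cm^-1, so d_i2 = 20.005 cm.
m_2 = -(20.005)/(37.125) = -0.5389.
The system's lateral magnification is m_1 m_2 = (2.2500)(-0.5389) = -1.2124.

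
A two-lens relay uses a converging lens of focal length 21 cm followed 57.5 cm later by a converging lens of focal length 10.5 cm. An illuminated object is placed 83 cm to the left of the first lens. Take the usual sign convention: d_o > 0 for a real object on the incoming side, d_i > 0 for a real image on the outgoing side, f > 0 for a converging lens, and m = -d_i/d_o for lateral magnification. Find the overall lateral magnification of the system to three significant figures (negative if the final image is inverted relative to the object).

Applying the thin-lens equation to the first lens, 1/21 = 1/83 + 1/d_i1, which gives d_i1 = 28.113 cm.
Its lateral magnification is m_1 = -d_i1/d_o1 = -(28.113)/83 = -0.3387.
Object distance for lens 2: d_o2 = 57.5 - 28.113 = 29.387 cm.
Applying the thin-lens equation again with f_2 = 10.5 cm and d_o2 = 29.387 cm gives d_i2 = 16.337 cm.
m_2 = -(16.337)/(29.387) = -0.5559.
Overall magnification: m = m_1 m_2 = 0.1883.

0.188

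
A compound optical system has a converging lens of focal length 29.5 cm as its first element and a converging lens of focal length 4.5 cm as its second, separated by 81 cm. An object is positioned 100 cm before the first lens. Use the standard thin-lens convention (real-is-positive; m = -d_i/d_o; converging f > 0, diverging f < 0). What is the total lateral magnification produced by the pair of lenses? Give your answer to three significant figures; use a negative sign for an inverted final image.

Lens 1: 1/d_i1 = 1/f_1 - 1/d_o1 = 1/29.5 - 1/100 = 0.02390 cm^-1, so d_i1 = 41.844 cm.
m_1 = -(41.844)/100 = -0.4184.
Object distance for lens 2: d_o2 = 81 - 41.844 = 39.156 cm.
Lens 2: 1/d_i2 = 1/f_2 - 1/d_o2 = 1/4.5 - 1/(39.156) = 0.19668 cm^-1, so d_i2 = 5.084 cm.
m_2 = -(5.084)/(39.156) = -0.1298.
The system's lateral magnification is m_1 m_2 = (-0.4184)(-0.1298) = 0.0543.

0.0543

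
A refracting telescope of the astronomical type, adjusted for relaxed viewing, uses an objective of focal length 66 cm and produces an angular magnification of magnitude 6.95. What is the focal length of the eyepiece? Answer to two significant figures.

9.5 cm

|M| = f_obj/f_eye, so f_eye = f_obj/|M| = 66/6.95 = 9.496 cm.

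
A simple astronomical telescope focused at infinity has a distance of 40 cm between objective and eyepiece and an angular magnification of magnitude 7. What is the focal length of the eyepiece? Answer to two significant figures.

In normal adjustment the tube length equals f_obj + f_eye and |M| = f_obj/f_eye.
So f_obj = 7 f_eye and 7 f_eye + f_eye = 40 cm, giving f_eye = 40/8 = 5.000 cm and f_obj = 35.000 cm.

5.0 cm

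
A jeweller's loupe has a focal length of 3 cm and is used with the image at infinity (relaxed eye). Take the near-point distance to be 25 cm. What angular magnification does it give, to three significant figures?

8.33

M = D/f = 25/3 = 8.333.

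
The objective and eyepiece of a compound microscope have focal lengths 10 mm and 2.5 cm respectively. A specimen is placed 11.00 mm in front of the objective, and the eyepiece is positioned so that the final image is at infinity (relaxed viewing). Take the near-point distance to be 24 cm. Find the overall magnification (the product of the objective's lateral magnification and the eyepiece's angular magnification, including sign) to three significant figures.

-96.0

Convert to cm: f_obj = 10 mm = 1 cm; d_o = 11.00 mm = 1.10 cm.
Objective: 1/d_i = 1/f_obj - 1/d_o = 1/1 - 1/1.10 = 0.09091 cm^-1, so d_i = 11.000 cm.
m_obj = -d_i/d_o = -11.000/1.10 = -10.000.
Eyepiece angular magnification (image at infinity): M_eye = D/f_e = 24/2.5 = 9.600.
Overall M = m_obj x M_eye = (-10.000)(9.600) = -96.00.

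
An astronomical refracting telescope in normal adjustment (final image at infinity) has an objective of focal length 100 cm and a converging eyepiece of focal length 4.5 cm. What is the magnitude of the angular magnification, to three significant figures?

|M| = f_obj/|f_eye| = 100/4.5 = 22.222.

22.2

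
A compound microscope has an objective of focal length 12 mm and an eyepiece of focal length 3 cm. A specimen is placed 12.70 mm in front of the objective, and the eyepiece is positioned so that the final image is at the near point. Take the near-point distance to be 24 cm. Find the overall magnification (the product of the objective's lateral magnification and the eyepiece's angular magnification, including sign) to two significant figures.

-150

Convert to cm: f_obj = 12 mm = 1.2 cm; d_o = 12.70 mm = 1.27 cm.
Objective: 1/d_i = 1/f_obj - 1/d_o = 1/1.2 - 1/1.27 = 0.04593 cm^-1, so d_i = 21.771 cm.
m_obj = -d_i/d_o = -21.771/1.27 = -17.143.
Eyepiece angular magnification (image at near point): M_eye = 1 + D/f_e = 1 + 24/3 = 9.000.
Overall M = m_obj x M_eye = (-17.143)(9.000) = -154.29.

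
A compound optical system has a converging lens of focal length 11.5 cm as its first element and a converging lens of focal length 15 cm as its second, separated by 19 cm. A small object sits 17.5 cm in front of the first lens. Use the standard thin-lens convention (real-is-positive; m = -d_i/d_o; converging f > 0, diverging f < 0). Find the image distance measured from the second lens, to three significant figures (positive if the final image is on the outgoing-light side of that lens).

Applying the thin-lens equation to the first lens, 1/11.5 = 1/17.5 + 1/d_i1, which gives d_i1 = 33.542 cm.
This image would form 33.542 cm past lens 1, i.e. 14.542 cm beyond lens 2, so it is a virtual object for lens 2: d_o2 = 19 - 33.542 = -14.542 cm.
Applying the thin-lens equation again with f_2 = 15 cm and d_o2 = -14.542 cm gives d_i2 = 7.384 cm.

7.38 cm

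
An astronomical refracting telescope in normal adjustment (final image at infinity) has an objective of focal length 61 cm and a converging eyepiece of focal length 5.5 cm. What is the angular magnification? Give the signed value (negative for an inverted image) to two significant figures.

-11

M = -f_obj/f_eye = -61/(5.5) = -11.091.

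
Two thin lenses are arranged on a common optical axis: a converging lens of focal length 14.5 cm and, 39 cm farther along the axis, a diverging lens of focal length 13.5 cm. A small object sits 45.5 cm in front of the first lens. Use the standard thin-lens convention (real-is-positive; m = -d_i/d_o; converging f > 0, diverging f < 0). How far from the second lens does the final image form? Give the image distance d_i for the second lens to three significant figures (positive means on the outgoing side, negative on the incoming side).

-7.66 cm

Applying the thin-lens equation to the first lens, 1/14.5 = 1/45.5 + 1/d_i1, which gives d_i1 = 21.282 cm.
Object distance for lens 2: d_o2 = 39 - 21.282 = 17.718 cm.
Applying the thin-lens equation again with f_2 = -13.5 cm and d_o2 = 17.718 cm gives d_i2 = -7.662 cm.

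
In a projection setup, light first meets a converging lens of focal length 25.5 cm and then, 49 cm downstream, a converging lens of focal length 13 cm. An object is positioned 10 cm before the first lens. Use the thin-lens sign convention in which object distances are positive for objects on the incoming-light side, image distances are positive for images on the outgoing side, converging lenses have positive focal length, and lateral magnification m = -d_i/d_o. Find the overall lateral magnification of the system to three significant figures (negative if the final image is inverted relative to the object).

-0.408

First lens: d_i1 = 1/(1/25.5 - 1/10) = -16.452 cm.
m_1 = -(-16.452)/10 = 1.6452.
With d_i1 < 0 the first image is virtual and lies on the object side; the object distance for lens 2 is d_o2 = 49 - (-16.452) = 65.452 cm.
Second lens: d_i2 = 1/(1/13 - 1/(65.452)) = 16.222 cm.
m_2 = -(16.222)/(65.452) = -0.2478.
Overall magnification: m = m_1 m_2 = -0.4077.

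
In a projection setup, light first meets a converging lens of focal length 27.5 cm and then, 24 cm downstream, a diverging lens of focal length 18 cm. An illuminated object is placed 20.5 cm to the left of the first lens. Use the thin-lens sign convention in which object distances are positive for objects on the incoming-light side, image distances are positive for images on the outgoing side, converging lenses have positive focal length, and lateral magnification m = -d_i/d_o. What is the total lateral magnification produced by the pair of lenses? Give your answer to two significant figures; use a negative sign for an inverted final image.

0.58

Lens 1: 1/d_i1 = 1/f_1 - 1/d_o1 = 1/27.5 - 1/20.5 = -0.01242 cm^-1, so d_i1 = -80.536 cm.
m_1 = -(-80.536)/20.5 = 3.9286.
The intermediate image is virtual, 80.536 cm to the left of lens 1, so d_o2 = L - d_i1 = 24 - (-80.536) = 104.536 cm.
Lens 2: 1/d_i2 = 1/f_2 - 1/d_o2 = 1/(-18) - 1/(104.536) = -0.06512 cm^-1, so d_i2 = -15.356 cm.
m_2 = -(-15.356)/(104.536) = 0.1469.
Total m = m_1 x m_2 = (3.9286)(0.1469) = 0.5771.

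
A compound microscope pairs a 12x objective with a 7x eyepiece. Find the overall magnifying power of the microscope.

The overall magnification of a compound microscope is the product of the objective and eyepiece magnifications:
M = M_obj x M_eye = 12 x 7 = 84.

84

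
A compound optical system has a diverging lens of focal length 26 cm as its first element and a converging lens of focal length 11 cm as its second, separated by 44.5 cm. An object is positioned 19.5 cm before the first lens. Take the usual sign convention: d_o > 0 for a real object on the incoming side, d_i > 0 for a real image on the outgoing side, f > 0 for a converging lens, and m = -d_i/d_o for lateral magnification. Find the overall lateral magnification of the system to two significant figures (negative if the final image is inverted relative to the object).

-0.14

Applying the thin-lens equation to the first lens, 1/(-26) = 1/19.5 + 1/d_i1, which gives d_i1 = -11.143 cm.
Its lateral magnification is m_1 = -d_i1/d_o1 = -(-11.143)/19.5 = 0.5714.
The intermediate image is virtual, 11.143 cm to the left of lens 1, so d_o2 = L - d_i1 = 44.5 - (-11.143) = 55.643 cm.
Applying the thin-lens equation again with f_2 = 11 cm and d_o2 = 55.643 cm gives d_i2 = 13.710 cm.
m_2 = -(13.710)/(55.643) = -0.2464.
Overall magnification: m = m_1 m_2 = -0.1408.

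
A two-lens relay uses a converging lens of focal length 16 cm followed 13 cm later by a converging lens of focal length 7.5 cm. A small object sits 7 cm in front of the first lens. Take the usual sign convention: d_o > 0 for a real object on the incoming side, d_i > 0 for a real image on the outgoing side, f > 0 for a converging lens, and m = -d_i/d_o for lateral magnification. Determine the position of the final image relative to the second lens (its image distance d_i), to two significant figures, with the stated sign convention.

First lens: d_i1 = 1/(1/16 - 1/7) = -12.444 cm.
With d_i1 < 0 the first image is virtual and lies on the object side; the object distance for lens 2 is d_o2 = 13 - (-12.444) = 25.444 cm.
Second lens: d_i2 = 1/(1/7.5 - 1/(25.444)) = 10.635 cm.

11 cm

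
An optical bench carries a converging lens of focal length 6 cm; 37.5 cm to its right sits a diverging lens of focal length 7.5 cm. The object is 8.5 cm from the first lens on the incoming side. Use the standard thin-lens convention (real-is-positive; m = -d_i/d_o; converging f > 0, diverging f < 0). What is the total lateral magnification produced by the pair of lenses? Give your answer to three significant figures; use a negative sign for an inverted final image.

-0.732

Applying the thin-lens equation to the first lens, 1/6 = 1/8.5 + 1/d_i1, which gives d_i1 = 20.400 cm.
Its lateral magnification is m_1 = -d_i1/d_o1 = -(20.400)/8.5 = -2.4000.
The intermediate image is 20.400 cm to the right of lens 1, so d_o2 = L - d_i1 = 37.5 - 20.400 = 17.100 cm.
Applying the thin-lens equation again with f_2 = -7.5 cm and d_o2 = 17.100 cm gives d_i2 = -5.213 cm.
m_2 = -(-5.213)/(17.100) = 0.3049.
Overall magnification: m = m_1 m_2 = -0.7317.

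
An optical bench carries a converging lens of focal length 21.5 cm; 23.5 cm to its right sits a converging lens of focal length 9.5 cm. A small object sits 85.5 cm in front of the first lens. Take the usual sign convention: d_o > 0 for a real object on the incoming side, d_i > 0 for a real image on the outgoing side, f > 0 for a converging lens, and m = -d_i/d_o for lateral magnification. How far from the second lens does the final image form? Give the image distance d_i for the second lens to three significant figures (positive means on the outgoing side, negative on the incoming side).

3.37 cm

Lens 1: 1/d_i1 = 1/f_1 - 1/d_o1 = 1/21.5 - 1/85.5 = 0.03482 cm^-1, so d_i1 = 28.723 cm.
This image would form 28.723 cm past lens 1, i.e. 5.223 cm beyond lens 2, so it is a virtual object for lens 2: d_o2 = 23.5 - 28.723 = -5.223 cm.
Lens 2: 1/d_i2 = 1/f_2 - 1/d_o2 = 1/9.5 - 1/(-5.223) = 0.29674 cm^-1, so d_i2 = 3.370 cm.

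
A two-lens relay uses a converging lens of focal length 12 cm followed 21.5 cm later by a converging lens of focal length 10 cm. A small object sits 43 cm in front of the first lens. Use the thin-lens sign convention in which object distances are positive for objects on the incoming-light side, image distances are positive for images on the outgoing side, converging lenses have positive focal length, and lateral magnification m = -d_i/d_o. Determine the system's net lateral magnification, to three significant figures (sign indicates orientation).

-0.752

First lens: d_i1 = 1/(1/12 - 1/43) = 16.645 cm.
m_1 = -(16.645)/43 = -0.3871.
That image sits 4.855 cm in front of the second lens, so d_o2 = 4.855 cm.
Second lens: d_i2 = 1/(1/10 - 1/(4.855)) = -9.436 cm.
m_2 = -(-9.436)/(4.855) = 1.9436.
Overall magnification: m = m_1 m_2 = -0.7524.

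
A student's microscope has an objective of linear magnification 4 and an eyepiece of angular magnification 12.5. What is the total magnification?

The overall magnification of a compound microscope is the product of the objective and eyepiece magnifications:
M = M_obj x M_eye = 4 x 12.5 = 50.

50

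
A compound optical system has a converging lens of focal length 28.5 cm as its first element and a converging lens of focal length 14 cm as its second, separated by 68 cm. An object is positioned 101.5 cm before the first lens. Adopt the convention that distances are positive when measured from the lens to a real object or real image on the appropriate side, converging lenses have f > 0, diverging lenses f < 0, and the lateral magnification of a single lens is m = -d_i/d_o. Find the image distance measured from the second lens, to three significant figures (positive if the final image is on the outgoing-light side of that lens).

27.6 cm

First lens: d_i1 = 1/(1/28.5 - 1/101.5) = 39.627 cm.
The intermediate image is 39.627 cm to the right of lens 1, so d_o2 = L - d_i1 = 68 - 39.627 = 28.373 cm.
Second lens: d_i2 = 1/(1/14 - 1/(28.373)) = 27.636 cm.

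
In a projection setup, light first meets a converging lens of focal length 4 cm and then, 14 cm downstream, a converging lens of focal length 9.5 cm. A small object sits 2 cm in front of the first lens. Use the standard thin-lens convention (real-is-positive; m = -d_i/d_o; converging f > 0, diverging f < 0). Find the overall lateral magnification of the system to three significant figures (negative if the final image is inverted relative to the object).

First lens: d_i1 = 1/(1/4 - 1/2) = -4.000 cm.
m_1 = -(-4.000)/2 = 2.0000.
The intermediate image is virtual, 4.000 cm to the left of lens 1, so d_o2 = L - d_i1 = 14 - (-4.000) = 18.000 cm.
Second lens: d_i2 = 1/(1/9.5 - 1/(18.000)) = 20.118 cm.
m_2 = -(20.118)/(18.000) = -1.1176.
The system's lateral magnification is m_1 m_2 = (2.0000)(-1.1176) = -2.2353.

-2.24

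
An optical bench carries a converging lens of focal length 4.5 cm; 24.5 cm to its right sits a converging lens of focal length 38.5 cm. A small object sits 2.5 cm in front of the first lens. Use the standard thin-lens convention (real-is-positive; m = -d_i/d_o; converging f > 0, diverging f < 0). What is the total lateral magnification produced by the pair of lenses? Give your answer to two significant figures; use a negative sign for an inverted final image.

Applying the thin-lens equation to the first lens, 1/4.5 = 1/2.5 + 1/d_i1, which gives d_i1 = -5.625 cm.
Its lateral magnification is m_1 = -d_i1/d_o1 = -(-5.625)/2.5 = 2.2500.
The intermediate image is virtual, 5.625 cm to the left of lens 1, so d_o2 = L - d_i1 = 24.5 - (-5.625) = 30.125 cm.
Applying the thin-lens equation again with f_2 = 38.5 cm and d_o2 = 30.125 cm gives d_i2 = -138.485 cm.
m_2 = -(-138.485)/(30.125) = 4.5970.
The system's lateral magnification is m_1 m_2 = (2.2500)(4.5970) = 10.3433.

10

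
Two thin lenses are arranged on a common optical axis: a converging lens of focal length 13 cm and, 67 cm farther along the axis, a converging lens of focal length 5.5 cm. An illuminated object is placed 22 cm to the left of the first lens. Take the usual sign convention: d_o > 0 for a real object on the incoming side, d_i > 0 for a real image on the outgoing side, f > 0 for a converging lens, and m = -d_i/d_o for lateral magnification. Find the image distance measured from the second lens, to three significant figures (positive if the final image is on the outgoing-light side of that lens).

Applying the thin-lens equation to the first lens, 1/13 = 1/22 + 1/d_i1, which gives d_i1 = 31.778 cm.
The intermediate image is 31.778 cm to the right of lens 1, so d_o2 = L - d_i1 = 67 - 31.778 = 35.222 cm.
Applying the thin-lens equation again with f_2 = 5.5 cm and d_o2 = 35.222 cm gives d_i2 = 6.518 cm.

6.52 cm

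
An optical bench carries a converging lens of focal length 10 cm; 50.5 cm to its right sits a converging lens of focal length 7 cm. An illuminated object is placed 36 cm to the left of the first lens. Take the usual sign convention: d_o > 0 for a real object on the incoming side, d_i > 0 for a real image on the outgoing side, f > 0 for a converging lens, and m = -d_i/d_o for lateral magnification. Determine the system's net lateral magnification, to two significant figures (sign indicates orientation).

Lens 1: 1/d_i1 = 1/f_1 - 1/d_o1 = 1/10 - 1/36 = 0.07222 cm^-1, so d_i1 = 13.846 cm.
m_1 = -(13.846)/36 = -0.3846.
The intermediate image is 13.846 cm to the right of lens 1, so d_o2 = L - d_i1 = 50.5 - 13.846 = 36.654 cm.
Lens 2: 1/d_i2 = 1/f_2 - 1/d_o2 = 1/7 - 1/(36.654) = 0.11557 cm^-1, so d_i2 = 8.652 cm.
m_2 = -(8.652)/(36.654) = -0.2361.
Overall magnification: m = m_1 m_2 = 0.0908.

0.091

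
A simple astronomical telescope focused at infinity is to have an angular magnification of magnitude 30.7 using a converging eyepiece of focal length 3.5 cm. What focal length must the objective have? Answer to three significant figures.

107 cm

|M| = f_obj/|f_eye|, so f_obj = |M| x |f_eye| = 30.7 x 3.5 = 107.450 cm.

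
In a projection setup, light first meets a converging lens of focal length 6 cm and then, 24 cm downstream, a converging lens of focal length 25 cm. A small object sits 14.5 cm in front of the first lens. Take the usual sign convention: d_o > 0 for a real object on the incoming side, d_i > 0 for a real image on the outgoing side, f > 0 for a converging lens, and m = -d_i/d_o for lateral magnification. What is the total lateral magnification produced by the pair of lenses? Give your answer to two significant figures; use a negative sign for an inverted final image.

Applying the thin-lens equation to the first lens, 1/6 = 1/14.5 + 1/d_i1, which gives d_i1 = 10.235 cm.
Its lateral magnification is m_1 = -d_i1/d_o1 = -(10.235)/14.5 = -0.7059.
Object distance for lens 2: d_o2 = 24 - 10.235 = 13.765 cm.
Applying the thin-lens equation again with f_2 = 25 cm and d_o2 = 13.765 cm gives d_i2 = -30.628 cm.
m_2 = -(-30.628)/(13.765) = 2.2251.
Total m = m_1 x m_2 = (-0.7059)(2.2251) = -1.5707.

-1.6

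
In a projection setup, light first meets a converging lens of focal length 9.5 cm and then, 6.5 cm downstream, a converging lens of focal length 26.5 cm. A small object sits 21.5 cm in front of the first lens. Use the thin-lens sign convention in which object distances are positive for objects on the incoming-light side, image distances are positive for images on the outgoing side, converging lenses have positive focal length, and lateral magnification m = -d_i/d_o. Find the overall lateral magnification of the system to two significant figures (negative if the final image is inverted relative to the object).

Lens 1: 1/d_i1 = 1/f_1 - 1/d_o1 = 1/9.5 - 1/21.5 = 0.05875 cm^-1, so d_i1 = 17.021 cm.
m_1 = -(17.021)/21.5 = -0.7917.
This image would form 17.021 cm past lens 1, i.e. 10.521 cm beyond lens 2, so it is a virtual object for lens 2: d_o2 = 6.5 - 17.021 = -10.521 cm.
Lens 2: 1/d_i2 = 1/f_2 - 1/d_o2 = 1/26.5 - 1/(-10.521) = 0.13279 cm^-1, so d_i2 = 7.531 cm.
m_2 = -(7.531)/(-10.521) = 0.7158.
Overall magnification: m = m_1 m_2 = -0.5667.

-0.57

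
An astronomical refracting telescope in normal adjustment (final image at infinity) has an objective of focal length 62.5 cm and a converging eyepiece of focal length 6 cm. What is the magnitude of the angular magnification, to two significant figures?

|M| = f_obj/|f_eye| = 62.5/6 = 10.417.

10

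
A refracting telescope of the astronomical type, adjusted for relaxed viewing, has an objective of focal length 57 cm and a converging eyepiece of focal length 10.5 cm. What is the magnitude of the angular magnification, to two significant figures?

5.4

|M| = f_obj/|f_eye| = 57/10.5 = 5.429.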